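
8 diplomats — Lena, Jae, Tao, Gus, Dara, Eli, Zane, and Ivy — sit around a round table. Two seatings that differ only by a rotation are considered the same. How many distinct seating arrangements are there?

5040

Fix one person's seat to break rotational symmetry; the remaining 7 people can be arranged in (7)! = 5040 ways.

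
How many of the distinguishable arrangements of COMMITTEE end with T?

10080

With the last slot taken by T, it remains to arrange the other 8 letters (COMMITEE).
Those 8 letters have E appearing twice and M appearing twice, giving (8)!/(2!·2!) = 10080.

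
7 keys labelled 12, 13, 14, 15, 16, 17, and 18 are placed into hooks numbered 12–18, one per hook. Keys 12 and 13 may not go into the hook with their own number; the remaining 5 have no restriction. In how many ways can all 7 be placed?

Let Aᵢ (for i ∈ {12, 13}) be the placements that put key i in its forbidden hook. Any j of these fix j positions, leaving (7−j)! ways to fill the rest, and there are C(2,j) ways to pick which j.
By inclusion–exclusion, the number of valid placements is Σ_{j=0}^{2} (−1)^j C(2,j)·(7−j)!.
Computing: 5040 − 1440 + 120 = 3720.

3720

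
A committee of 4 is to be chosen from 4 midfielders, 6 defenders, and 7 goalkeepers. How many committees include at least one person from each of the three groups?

1176

Total 4-person selections from all 17: C(17,4) = 2380.
Subtract selections that omit an entire group: no midfielders → C(13,4) = 715; no defenders → C(11,4) = 330; no goalkeepers → C(10,4) = 210.
Add back selections omitting two groups (i.e. drawn from a single group): C(4,4) + C(6,4) + C(7,4) = 51.
By inclusion–exclusion: 2380 − 1255 + 51 = 1176.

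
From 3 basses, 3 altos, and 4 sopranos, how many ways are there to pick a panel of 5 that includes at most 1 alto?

126

Split by how many altos are chosen (0 through 1).
Sum: C(3,0)·C(7,5) + C(3,1)·C(7,4) = 21 + 105 = 126.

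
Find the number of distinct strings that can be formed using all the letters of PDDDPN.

PDDDPN has 6 letters with D appearing 3 times and P appearing twice.
Dividing 6! = 720 by 3!·2! = 12 for the repeated letters gives 60.

60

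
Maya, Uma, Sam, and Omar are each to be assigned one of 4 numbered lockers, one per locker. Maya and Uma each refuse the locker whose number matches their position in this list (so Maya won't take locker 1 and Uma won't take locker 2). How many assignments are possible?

14

Let Aᵢ (for i ∈ {1, 2}) be the placements that put person i in their forbidden locker. Any j of these fix j positions, leaving (4−j)! ways to fill the rest, and there are C(2,j) ways to pick which j.
By inclusion–exclusion, the number of valid placements is Σ_{j=0}^{2} (−1)^j C(2,j)·(4−j)!.
Computing: 24 − 12 + 2 = 14.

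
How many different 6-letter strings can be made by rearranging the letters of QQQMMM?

Letter multiplicities in QQQMMM: M×3, Q×3.
So there are 6! / (3!·3!) = 20 distinguishable arrangements.

20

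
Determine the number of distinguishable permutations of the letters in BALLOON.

The 7 letters of BALLOON have repeats: L appearing twice and O appearing twice.
So there are 7! / (2!·2!) = 1260 distinguishable arrangements.

1260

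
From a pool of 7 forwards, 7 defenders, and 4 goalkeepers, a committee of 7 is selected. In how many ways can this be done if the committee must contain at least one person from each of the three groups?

27734

With no constraint there are C(18,7) = 31824 possible selections.
Selections missing a whole group: no forwards → C(11,7) = 330; no defenders → C(11,7) = 330; no goalkeepers → C(14,7) = 3432.
Add back selections omitting two groups (i.e. drawn from a single group): C(7,7) + C(7,7) + C(4,7) = 2.
By inclusion–exclusion: 31824 − 4092 + 2 = 27734.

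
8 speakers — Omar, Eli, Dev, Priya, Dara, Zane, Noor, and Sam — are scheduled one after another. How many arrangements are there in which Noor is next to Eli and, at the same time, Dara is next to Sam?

2880

Treat {Noor,Eli} as one block (2 orders) and {Dara,Sam} as another (2 orders).
That leaves 6 units to arrange: 2 × 2 × 6! = 4 × 720 = 2880.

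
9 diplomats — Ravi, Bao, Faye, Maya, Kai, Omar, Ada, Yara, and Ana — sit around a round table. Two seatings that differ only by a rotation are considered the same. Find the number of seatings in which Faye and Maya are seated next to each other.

Treat {Faye, Maya} as one unit (2 internal orders) and seat the resulting 8 units around the table: (7)! circular arrangements.
So 2 × (7)! = 2 × 5040 = 10080.

10080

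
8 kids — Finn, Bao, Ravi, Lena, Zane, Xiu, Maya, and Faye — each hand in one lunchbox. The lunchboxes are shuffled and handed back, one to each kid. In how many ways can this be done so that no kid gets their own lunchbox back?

Let Aᵢ be the assignments in which kid i gets their own lunchbox. We want the size of the complement of A₁∪…∪A_8.
By inclusion–exclusion this is Σ_{j=0}^{8} (−1)^j C(8,j)·(8−j)!.
Computing: 40320 − 40320 + 20160 − 6720 + 1680 − 336 + 56 − 8 + 1 = 14833.

14833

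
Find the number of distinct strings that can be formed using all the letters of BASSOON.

1260

BASSOON has 7 letters with O appearing twice and S appearing twice.
So there are 7! / (2!·2!) = 1260 distinguishable arrangements.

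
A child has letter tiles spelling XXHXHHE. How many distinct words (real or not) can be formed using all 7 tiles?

The 7 letters of XXHXHHE have repeats: H appearing 3 times and X appearing 3 times.
Dividing 7! = 5040 by 3!·3! = 36 for the repeated letters gives 140.

140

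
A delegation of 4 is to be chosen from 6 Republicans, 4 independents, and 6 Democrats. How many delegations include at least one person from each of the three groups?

Unrestricted: C(16,4) = 1820 ways to pick any 4 of the 16.
Selections missing a whole group: no Republicans → C(10,4) = 210; no independents → C(12,4) = 495; no Democrats → C(10,4) = 210.
Add back selections omitting two groups (i.e. drawn from a single group): C(6,4) + C(4,4) + C(6,4) = 31.
By inclusion–exclusion: 1820 − 915 + 31 = 936.

936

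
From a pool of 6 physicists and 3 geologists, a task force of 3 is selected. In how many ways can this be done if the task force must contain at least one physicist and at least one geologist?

Unrestricted: C(9,3) = 84 ways to pick any 3 of the 9.
Selections missing a whole group: no physicists → C(3,3) = 1; no geologists → C(6,3) = 20.
Both groups omitted at once is impossible, so 84 − 21 = 63.

63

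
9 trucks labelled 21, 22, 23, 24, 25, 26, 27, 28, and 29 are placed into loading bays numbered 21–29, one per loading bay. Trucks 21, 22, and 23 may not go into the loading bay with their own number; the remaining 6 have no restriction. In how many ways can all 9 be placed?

256320

Let Aᵢ (for i ∈ {21, 22, 23}) be the placements that put truck i in its forbidden loading bay. Any j of these fix j positions, leaving (9−j)! ways to fill the rest, and there are C(3,j) ways to pick which j.
By inclusion–exclusion, the number of valid placements is Σ_{j=0}^{3} (−1)^j C(3,j)·(9−j)!.
Computing: 362880 − 120960 + 15120 − 720 = 256320.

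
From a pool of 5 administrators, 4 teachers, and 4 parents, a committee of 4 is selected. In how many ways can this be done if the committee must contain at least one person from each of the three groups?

400

With no constraint there are C(13,4) = 715 possible selections.
Subtract selections that omit an entire group: no administrators → C(8,4) = 70; no teachers → C(9,4) = 126; no parents → C(9,4) = 126.
Add back selections omitting two groups (i.e. drawn from a single group): C(5,4) + C(4,4) + C(4,4) = 7.
By inclusion–exclusion: 715 − 322 + 7 = 400.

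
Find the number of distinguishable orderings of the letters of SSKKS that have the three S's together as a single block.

3

Treat the 3 copies of S as a single block. The multiset to arrange is then {SSS, K, K}, 3 items in all.
That gives (3)!/(2!) = 3 arrangements.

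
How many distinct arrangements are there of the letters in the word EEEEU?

EEEEU has 5 letters with E appearing 4 times.
The number of distinct arrangements is 5!/(4!) = 120/24 = 5.

5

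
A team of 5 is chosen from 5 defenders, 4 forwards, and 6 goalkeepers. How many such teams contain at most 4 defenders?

3002

Split by how many defenders are chosen (0 through 4).
Sum: C(5,0)·C(10,5) + C(5,1)·C(10,4) + C(5,2)·C(10,3) + C(5,3)·C(10,2) + C(5,4)·C(10,1) = 252 + 1050 + 1200 + 450 + 50 = 3002.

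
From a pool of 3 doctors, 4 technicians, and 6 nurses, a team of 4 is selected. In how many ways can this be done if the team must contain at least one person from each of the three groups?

Total 4-person selections from all 13: C(13,4) = 715.
Subtract selections that omit an entire group: no doctors → C(10,4) = 210; no technicians → C(9,4) = 126; no nurses → C(7,4) = 35.
Add back selections omitting two groups (i.e. drawn from a single group): C(3,4) + C(4,4) + C(6,4) = 16.
By inclusion–exclusion: 715 − 371 + 16 = 360.

360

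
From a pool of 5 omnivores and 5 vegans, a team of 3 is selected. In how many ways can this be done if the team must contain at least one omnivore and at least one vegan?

100

Total 3-person selections from all 10: C(10,3) = 120.
Subtract selections that omit an entire group: no omnivores → C(5,3) = 10; no vegans → C(5,3) = 10.
Both groups omitted at once is impossible, so 120 − 20 = 100.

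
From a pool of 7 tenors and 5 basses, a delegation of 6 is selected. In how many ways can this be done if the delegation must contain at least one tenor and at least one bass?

917

Total 6-person selections from all 12: C(12,6) = 924.
Subtract selections that omit an entire group: no tenors → C(5,6) = 0; no basses → C(7,6) = 7.
Both groups omitted at once is impossible, so 924 − 7 = 917.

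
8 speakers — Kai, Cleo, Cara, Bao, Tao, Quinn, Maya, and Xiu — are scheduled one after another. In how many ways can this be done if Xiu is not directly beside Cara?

30240

Of the 8! = 40320 arrangements, those with Xiu and Cara adjacent number 2 × 7! = 10080 (treat the pair as a block with 2 internal orders).
Complementary counting: 40320 − 10080 = 30240.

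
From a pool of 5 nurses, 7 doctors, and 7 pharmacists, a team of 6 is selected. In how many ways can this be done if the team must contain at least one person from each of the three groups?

With no constraint there are C(19,6) = 27132 possible selections.
Subtract selections that omit an entire group: no nurses → C(14,6) = 3003; no doctors → C(12,6) = 924; no pharmacists → C(12,6) = 924.
Add back selections omitting two groups (i.e. drawn from a single group): C(5,6) + C(7,6) + C(7,6) = 14.
By inclusion–exclusion: 27132 − 4851 + 14 = 22295.

22295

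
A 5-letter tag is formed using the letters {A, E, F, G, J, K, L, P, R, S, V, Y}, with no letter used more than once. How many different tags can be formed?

95040

This is a permutation of 5 out of 12: P(12,5) = 12!/7!.
That product is 12 × 11 × 10 × 9 × 8 = 95040.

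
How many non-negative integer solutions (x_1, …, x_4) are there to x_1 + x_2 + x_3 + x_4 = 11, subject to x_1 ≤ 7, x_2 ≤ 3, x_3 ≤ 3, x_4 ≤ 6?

By stars and bars, unrestricted non-negative solutions to x_1+…+x_4 = 11 number C(11+3,3) = 364.
Subtract solutions that violate a single cap (substitute x_i' = x_i − (cap_i+1)): x_1 ≥ 8 gives C(6,3) = 20; x_2 ≥ 4 gives C(10,3) = 120; x_3 ≥ 4 gives C(10,3) = 120; x_4 ≥ 7 gives C(7,3) = 35. Together 295.
Add back pairs where two caps are both exceeded: 0 + 0 + 0 + 20 + 1 + 1 = 22.
By inclusion–exclusion the count is 364 − 295 + 22 = 91.

91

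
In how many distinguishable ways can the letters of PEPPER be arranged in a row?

60

PEPPER has 6 letters with E appearing twice and P appearing 3 times.
Dividing 6! = 720 by 3!·2! = 12 for the repeated letters gives 60.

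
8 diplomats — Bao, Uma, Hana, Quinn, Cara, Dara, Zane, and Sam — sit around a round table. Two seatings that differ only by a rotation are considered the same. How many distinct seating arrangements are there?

5040

Seat Bao anywhere (absorbing the rotational symmetry), then permute the other 7: (7)! = 5040.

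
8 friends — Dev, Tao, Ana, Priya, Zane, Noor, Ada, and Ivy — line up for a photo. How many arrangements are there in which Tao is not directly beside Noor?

Of the 8! = 40320 arrangements, those with Tao and Noor adjacent number 2 × 7! = 10080 (treat the pair as a block with 2 internal orders).
So 40320 − 10080 = 30240 arrangements keep them apart.

30240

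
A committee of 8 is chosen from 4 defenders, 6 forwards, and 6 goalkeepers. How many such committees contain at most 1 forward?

Split by how many forwards are chosen (0 through 1).
Sum: C(6,0)·C(10,8) + C(6,1)·C(10,7) = 45 + 720 = 765.

765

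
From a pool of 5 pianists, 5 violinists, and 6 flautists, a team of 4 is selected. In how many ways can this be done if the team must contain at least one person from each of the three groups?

975

Unrestricted: C(16,4) = 1820 ways to pick any 4 of the 16.
Subtract selections that omit an entire group: no pianists → C(11,4) = 330; no violinists → C(11,4) = 330; no flautists → C(10,4) = 210.
Add back selections omitting two groups (i.e. drawn from a single group): C(5,4) + C(5,4) + C(6,4) = 25.
By inclusion–exclusion: 1820 − 870 + 25 = 975.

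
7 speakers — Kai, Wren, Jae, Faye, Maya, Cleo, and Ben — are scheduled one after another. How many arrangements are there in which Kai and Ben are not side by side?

3600

There are 7! = 5040 arrangements in all. If Kai and Ben are adjacent, merging them into one block gives 2·(6)! = 1440 arrangements.
So 5040 − 1440 = 3600 arrangements keep them apart.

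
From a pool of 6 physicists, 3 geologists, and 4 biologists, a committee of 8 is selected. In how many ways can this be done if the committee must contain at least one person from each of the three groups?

With no constraint there are C(13,8) = 1287 possible selections.
Selections missing a whole group: no physicists → C(7,8) = 0; no geologists → C(10,8) = 45; no biologists → C(9,8) = 9.
Add back selections omitting two groups (i.e. drawn from a single group): C(6,8) + C(3,8) + C(4,8) = 0.
By inclusion–exclusion: 1287 − 54 + 0 = 1233.

1233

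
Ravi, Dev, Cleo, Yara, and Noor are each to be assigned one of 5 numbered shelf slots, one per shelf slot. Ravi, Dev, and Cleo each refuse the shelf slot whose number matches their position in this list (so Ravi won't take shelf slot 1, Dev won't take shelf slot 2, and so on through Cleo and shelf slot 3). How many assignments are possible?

64

Let Aᵢ (for i ∈ {1, 2, 3}) be the placements that put person i in their forbidden shelf slot. Any j of these fix j positions, leaving (5−j)! ways to fill the rest, and there are C(3,j) ways to pick which j.
By inclusion–exclusion, the number of valid placements is Σ_{j=0}^{3} (−1)^j C(3,j)·(5−j)!.
Computing: 120 − 72 + 18 − 2 = 64.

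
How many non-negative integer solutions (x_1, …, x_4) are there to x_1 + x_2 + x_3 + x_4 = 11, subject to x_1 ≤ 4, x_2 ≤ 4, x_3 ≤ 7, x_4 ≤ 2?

Ignoring the caps, the number of non-negative solutions to x_1+…+x_4 = 11 is C(14,3) = 364.
Subtract solutions that violate a single cap (substitute x_i' = x_i − (cap_i+1)): x_1 ≥ 5 gives C(9,3) = 84; x_2 ≥ 5 gives C(9,3) = 84; x_3 ≥ 8 gives C(6,3) = 20; x_4 ≥ 3 gives C(11,3) = 165. Together 353.
Add back pairs where two caps are both exceeded: 4 + 0 + 20 + 0 + 20 + 1 = 45.
By inclusion–exclusion the count is 364 − 353 + 45 = 56.

56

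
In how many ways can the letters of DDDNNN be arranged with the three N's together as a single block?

4

Treat the 3 copies of N as a single block. The multiset to arrange is then {NNN, D, D, D}, 4 items in all.
That gives (4)!/(3!) = 4 arrangements.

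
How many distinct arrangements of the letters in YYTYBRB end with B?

120

Fix B in the last position and arrange the remaining 6 letters.
Those 6 letters have Y appearing 3 times, giving (6)!/(3!) = 120.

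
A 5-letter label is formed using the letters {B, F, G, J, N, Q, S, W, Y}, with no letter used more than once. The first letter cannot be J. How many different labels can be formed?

13440

The first letter has 9−1 = 8 choices (anything except J).
The remaining 4 letters are filled from the other 8 symbols without repetition: 8 × 7 × 6 × 5 = 1680.
Total: 8 × 1680 = 13440.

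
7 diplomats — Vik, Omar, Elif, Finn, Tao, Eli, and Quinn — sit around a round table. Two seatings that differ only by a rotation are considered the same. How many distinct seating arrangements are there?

720

Seat Vik anywhere (absorbing the rotational symmetry), then permute the other 6: (6)! = 720.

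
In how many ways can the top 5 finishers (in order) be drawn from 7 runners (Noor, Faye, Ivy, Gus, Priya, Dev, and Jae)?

2520

This is an ordered selection of 5 from 7: P(7,5).
That gives 7 × 6 × 5 × 4 × 3 = 2520.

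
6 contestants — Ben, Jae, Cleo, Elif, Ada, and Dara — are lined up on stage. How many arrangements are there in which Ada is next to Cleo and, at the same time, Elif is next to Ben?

Treat {Ada,Cleo} as one block (2 orders) and {Elif,Ben} as another (2 orders).
That leaves 4 units to arrange: 2 × 2 × 4! = 4 × 24 = 96.

96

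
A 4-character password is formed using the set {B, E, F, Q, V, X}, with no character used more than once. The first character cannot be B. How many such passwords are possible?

The first character has 6−1 = 5 choices (anything except B).
The remaining 3 characters are filled from the other 5 symbols without repetition: 5 × 4 × 3 = 60.
Total: 5 × 60 = 300.

300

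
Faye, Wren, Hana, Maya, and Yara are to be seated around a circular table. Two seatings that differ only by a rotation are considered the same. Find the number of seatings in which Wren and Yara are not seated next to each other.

All circular seatings of 5 people number (4)! = 24.
Those with Wren next to Yara: fuse the pair into one unit and seat 4 units around a circle — 2·(3)! = 12.
Subtracting, 24 − 12 = 12.

12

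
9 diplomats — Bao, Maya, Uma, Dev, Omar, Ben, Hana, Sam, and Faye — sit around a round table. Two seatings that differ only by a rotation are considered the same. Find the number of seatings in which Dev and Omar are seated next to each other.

10080

Treat {Dev, Omar} as one unit (2 internal orders) and seat the resulting 8 units around the table: (7)! circular arrangements.
So 2 × (7)! = 2 × 5040 = 10080.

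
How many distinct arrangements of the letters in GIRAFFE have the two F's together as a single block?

Treat the 2 copies of F as a single block. The multiset to arrange is then {FF, A, E, G, I, R}, 6 items in all.
All 6 items are distinct, so there are (6)! = 720 arrangements.

720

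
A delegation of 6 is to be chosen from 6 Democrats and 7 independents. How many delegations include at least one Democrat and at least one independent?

With no constraint there are C(13,6) = 1716 possible selections.
Selections missing a whole group: no Democrats → C(7,6) = 7; no independents → C(6,6) = 1.
Both groups omitted at once is impossible, so 1716 − 8 = 1708.

1708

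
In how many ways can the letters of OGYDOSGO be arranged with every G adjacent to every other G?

840

Treat the 2 copies of G as a single block. The multiset to arrange is then {GG, D, O, O, O, S, Y}, 7 items in all.
That gives (7)!/(3!) = 840 arrangements.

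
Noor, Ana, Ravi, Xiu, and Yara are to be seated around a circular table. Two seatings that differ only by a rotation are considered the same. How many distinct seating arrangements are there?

24

Seat Noor anywhere (absorbing the rotational symmetry), then permute the other 4: (4)! = 24.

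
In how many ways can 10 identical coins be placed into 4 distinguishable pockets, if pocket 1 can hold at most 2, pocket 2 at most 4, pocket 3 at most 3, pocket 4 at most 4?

By stars and bars, unrestricted non-negative solutions to x_1+…+x_4 = 10 number C(10+3,3) = 286.
Subtract solutions that violate a single cap (substitute x_i' = x_i − (cap_i+1)): x_1 ≥ 3 gives C(10,3) = 120; x_2 ≥ 5 gives C(8,3) = 56; x_3 ≥ 4 gives C(9,3) = 84; x_4 ≥ 5 gives C(8,3) = 56. Together 316.
Add back pairs where two caps are both exceeded: 10 + 20 + 10 + 4 + 1 + 4 = 49.
By inclusion–exclusion the count is 286 − 316 + 49 = 19.

19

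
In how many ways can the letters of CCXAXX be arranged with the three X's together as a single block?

12

Treat the 3 copies of X as a single block. The multiset to arrange is then {XXX, A, C, C}, 4 items in all.
That gives (4)!/(2!) = 12 arrangements.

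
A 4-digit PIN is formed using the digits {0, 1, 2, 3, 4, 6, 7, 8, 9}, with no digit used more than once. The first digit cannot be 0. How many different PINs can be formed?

2688

The first digit has 9−1 = 8 choices (anything except 0).
The remaining 3 digits are filled from the other 8 symbols without repetition: 8 × 7 × 6 = 336.
Total: 8 × 336 = 2688.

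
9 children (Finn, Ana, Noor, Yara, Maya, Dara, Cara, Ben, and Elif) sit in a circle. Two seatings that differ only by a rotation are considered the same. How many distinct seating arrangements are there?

40320

Fix one person's seat to break rotational symmetry; the remaining 8 people can be arranged in (8)! = 40320 ways.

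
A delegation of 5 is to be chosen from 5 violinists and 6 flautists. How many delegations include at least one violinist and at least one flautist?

Unrestricted: C(11,5) = 462 ways to pick any 5 of the 11.
Subtract selections that omit an entire group: no violinists → C(6,5) = 6; no flautists → C(5,5) = 1.
Both groups omitted at once is impossible, so 462 − 7 = 455.

455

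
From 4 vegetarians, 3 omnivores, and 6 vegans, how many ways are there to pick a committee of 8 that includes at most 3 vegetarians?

Split by how many vegetarians are chosen (0 through 3).
Sum: C(4,0)·C(9,8) + C(4,1)·C(9,7) + C(4,2)·C(9,6) + C(4,3)·C(9,5) = 9 + 144 + 504 + 504 = 1161.

1161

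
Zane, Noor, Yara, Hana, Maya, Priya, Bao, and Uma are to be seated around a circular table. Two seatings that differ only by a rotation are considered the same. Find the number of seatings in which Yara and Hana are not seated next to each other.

3600

Without the restriction there are (7)! = 5040 seatings.
Those with Yara next to Hana: fuse the pair into one unit and seat 7 units around a circle — 2·(6)! = 1440.
Subtracting, 5040 − 1440 = 3600.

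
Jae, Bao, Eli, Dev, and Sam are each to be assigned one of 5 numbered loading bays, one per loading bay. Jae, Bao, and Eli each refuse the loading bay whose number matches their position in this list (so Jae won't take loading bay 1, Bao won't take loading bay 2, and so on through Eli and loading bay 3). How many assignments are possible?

64

Let Aᵢ (for i ∈ {1, 2, 3}) be the placements that put person i in their forbidden loading bay. Any j of these fix j positions, leaving (5−j)! ways to fill the rest, and there are C(3,j) ways to pick which j.
By inclusion–exclusion, the number of valid placements is Σ_{j=0}^{3} (−1)^j C(3,j)·(5−j)!.
Computing: 120 − 72 + 18 − 2 = 64.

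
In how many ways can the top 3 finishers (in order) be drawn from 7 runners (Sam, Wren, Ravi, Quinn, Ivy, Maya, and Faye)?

210

This is an ordered selection of 3 from 7: P(7,3).
That gives 7 × 6 × 5 = 210.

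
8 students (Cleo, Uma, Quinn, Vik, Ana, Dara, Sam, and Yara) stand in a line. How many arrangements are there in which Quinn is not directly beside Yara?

30240

There are 8! = 40320 arrangements in all. If Quinn and Yara are adjacent, merging them into one block gives 2·(7)! = 10080 arrangements.
So 40320 − 10080 = 30240 arrangements keep them apart.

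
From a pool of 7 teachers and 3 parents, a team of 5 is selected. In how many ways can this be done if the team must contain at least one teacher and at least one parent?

231

Total 5-person selections from all 10: C(10,5) = 252.
Subtract selections that omit an entire group: no teachers → C(3,5) = 0; no parents → C(7,5) = 21.
Both groups omitted at once is impossible, so 252 − 21 = 231.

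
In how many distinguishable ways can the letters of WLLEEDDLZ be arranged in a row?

The 9 letters of WLLEEDDLZ have repeats: D appearing twice, E appearing twice, and L appearing 3 times.
Dividing 9! = 362880 by 3!·2!·2! = 24 for the repeated letters gives 15120.

15120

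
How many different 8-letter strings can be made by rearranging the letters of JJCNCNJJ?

420

Letter multiplicities in JJCNCNJJ: C×2, J×4, N×2.
So there are 8! / (4!·2!·2!) = 420 distinguishable arrangements.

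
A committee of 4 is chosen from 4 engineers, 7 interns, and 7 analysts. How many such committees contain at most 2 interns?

2640

Split by how many interns are chosen (0 through 2).
Sum: C(7,0)·C(11,4) + C(7,1)·C(11,3) + C(7,2)·C(11,2) = 330 + 1155 + 1155 = 2640.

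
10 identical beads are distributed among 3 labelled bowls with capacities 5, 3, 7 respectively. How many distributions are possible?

Ignoring the caps, the number of non-negative solutions to x_1+…+x_3 = 10 is C(12,2) = 66.
Subtract solutions that violate a single cap (substitute x_i' = x_i − (cap_i+1)): x_1 ≥ 6 gives C(6,2) = 15; x_2 ≥ 4 gives C(8,2) = 28; x_3 ≥ 8 gives C(4,2) = 6. Together 49.
Add back pairs where two caps are both exceeded: 1 + 0 + 0 = 1.
By inclusion–exclusion the count is 66 − 49 + 1 = 18.

18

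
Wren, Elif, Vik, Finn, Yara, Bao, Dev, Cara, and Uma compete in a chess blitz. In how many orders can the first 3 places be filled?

This is an ordered selection of 3 from 9: P(9,3).
That gives 9 × 8 × 7 = 504.

504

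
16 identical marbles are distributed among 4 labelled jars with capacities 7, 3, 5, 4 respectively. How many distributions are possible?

20

Ignoring the caps, the number of non-negative solutions to x_1+…+x_4 = 16 is C(19,3) = 969.
Subtract solutions that violate a single cap (substitute x_i' = x_i − (cap_i+1)): x_1 ≥ 8 gives C(11,3) = 165; x_2 ≥ 4 gives C(15,3) = 455; x_3 ≥ 6 gives C(13,3) = 286; x_4 ≥ 5 gives C(14,3) = 364. Together 1270.
Add back pairs where two caps are both exceeded: 35 + 10 + 20 + 84 + 120 + 56 = 325.
Subtract triples: 0 + 0 + 0 + 4 = 4.
By inclusion–exclusion the count is 969 − 1270 + 325 − 4 = 20.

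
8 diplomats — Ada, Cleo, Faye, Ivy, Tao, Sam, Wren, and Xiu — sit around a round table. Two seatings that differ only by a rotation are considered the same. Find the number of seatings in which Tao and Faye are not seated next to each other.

3600

All circular seatings of 8 people number (7)! = 5040.
Those with Tao next to Faye: fuse the pair into one unit and seat 7 units around a circle — 2·(6)! = 1440.
Subtracting, 5040 − 1440 = 3600.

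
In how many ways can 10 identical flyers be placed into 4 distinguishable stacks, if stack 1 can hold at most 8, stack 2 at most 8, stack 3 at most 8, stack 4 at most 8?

Ignoring the caps, the number of non-negative solutions to x_1+…+x_4 = 10 is C(13,3) = 286.
Subtract solutions that violate a single cap (substitute x_i' = x_i − (cap_i+1)): x_1 ≥ 9 gives C(4,3) = 4; x_2 ≥ 9 gives C(4,3) = 4; x_3 ≥ 9 gives C(4,3) = 4; x_4 ≥ 9 gives C(4,3) = 4. Together 16.
No two caps can be exceeded simultaneously, so the pair terms are all 0.
By inclusion–exclusion the count is 286 − 16 + 0 = 270.

270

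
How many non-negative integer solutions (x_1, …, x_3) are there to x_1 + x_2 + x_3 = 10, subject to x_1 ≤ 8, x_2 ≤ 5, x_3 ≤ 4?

27

Ignoring the caps, the number of non-negative solutions to x_1+…+x_3 = 10 is C(12,2) = 66.
Subtract solutions that violate a single cap (substitute x_i' = x_i − (cap_i+1)): x_1 ≥ 9 gives C(3,2) = 3; x_2 ≥ 6 gives C(6,2) = 15; x_3 ≥ 5 gives C(7,2) = 21. Together 39.
No two caps can be exceeded simultaneously, so the pair terms are all 0.
By inclusion–exclusion the count is 66 − 39 + 0 = 27.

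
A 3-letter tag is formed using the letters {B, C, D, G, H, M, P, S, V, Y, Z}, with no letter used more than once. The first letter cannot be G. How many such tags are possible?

The first letter has 11−1 = 10 choices (anything except G).
The remaining 2 letters are filled from the other 10 symbols without repetition: 10 × 9 = 90.
Total: 10 × 90 = 900.

900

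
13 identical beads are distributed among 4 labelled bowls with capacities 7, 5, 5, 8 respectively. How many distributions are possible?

Ignoring the caps, the number of non-negative solutions to x_1+…+x_4 = 13 is C(16,3) = 560.
Subtract solutions that violate a single cap (substitute x_i' = x_i − (cap_i+1)): x_1 ≥ 8 gives C(8,3) = 56; x_2 ≥ 6 gives C(10,3) = 120; x_3 ≥ 6 gives C(10,3) = 120; x_4 ≥ 9 gives C(7,3) = 35. Together 331.
Add back pairs where two caps are both exceeded: 0 + 0 + 0 + 4 + 0 + 0 = 4.
By inclusion–exclusion the count is 560 − 331 + 4 = 233.

233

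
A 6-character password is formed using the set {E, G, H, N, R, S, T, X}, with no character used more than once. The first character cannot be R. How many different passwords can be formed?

17640

The first character has 8−1 = 7 choices (anything except R).
The remaining 5 characters are filled from the other 7 symbols without repetition: 7 × 6 × 5 × 4 × 3 = 2520.
Total: 7 × 2520 = 17640.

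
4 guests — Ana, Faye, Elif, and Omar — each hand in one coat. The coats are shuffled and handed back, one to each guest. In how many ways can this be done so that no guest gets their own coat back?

Let Aᵢ be the assignments in which guest i gets their own coat. We want the size of the complement of A₁∪…∪A_4.
By inclusion–exclusion this is Σ_{j=0}^{4} (−1)^j C(4,j)·(4−j)!.
Computing: 24 − 24 + 12 − 4 + 1 = 9.

9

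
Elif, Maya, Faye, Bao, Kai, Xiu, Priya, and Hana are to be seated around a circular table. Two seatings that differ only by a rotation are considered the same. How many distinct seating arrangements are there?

5040

Around a circle, 8 distinct people have 8!/8 = (7)! = 5040 rotationally distinct seatings.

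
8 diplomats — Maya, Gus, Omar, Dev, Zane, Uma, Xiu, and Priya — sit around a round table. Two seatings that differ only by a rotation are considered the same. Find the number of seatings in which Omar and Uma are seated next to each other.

1440

Glue Omar and Uma into a block (2 internal orders). Seating 7 units around a circle gives (6)! arrangements.
So 2 × (6)! = 2 × 720 = 1440.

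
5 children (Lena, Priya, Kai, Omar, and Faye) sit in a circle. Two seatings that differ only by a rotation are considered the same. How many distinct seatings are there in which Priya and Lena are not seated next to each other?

All circular seatings of 5 people number (4)! = 24.
Seatings with Priya beside Lena: treat them as a block with 2 internal orders, giving 2 × (3)! = 12.
Subtracting, 24 − 12 = 12.

12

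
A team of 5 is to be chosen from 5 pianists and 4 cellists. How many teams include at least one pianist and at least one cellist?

With no constraint there are C(9,5) = 126 possible selections.
Subtract selections that omit an entire group: no pianists → C(4,5) = 0; no cellists → C(5,5) = 1.
Both groups omitted at once is impossible, so 126 − 1 = 125.

125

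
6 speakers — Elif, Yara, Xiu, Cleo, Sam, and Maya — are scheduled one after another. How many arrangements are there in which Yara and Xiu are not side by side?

Of the 6! = 720 arrangements, those with Yara and Xiu adjacent number 2 × 5! = 240 (treat the pair as a block with 2 internal orders).
So 720 − 240 = 480 arrangements keep them apart.

480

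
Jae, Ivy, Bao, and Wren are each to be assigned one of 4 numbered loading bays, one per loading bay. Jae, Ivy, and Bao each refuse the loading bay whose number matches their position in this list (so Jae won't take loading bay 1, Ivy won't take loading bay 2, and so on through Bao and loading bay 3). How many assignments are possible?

11

Let Aᵢ (for i ∈ {1, 2, 3}) be the placements that put person i in their forbidden loading bay. Any j of these fix j positions, leaving (4−j)! ways to fill the rest, and there are C(3,j) ways to pick which j.
By inclusion–exclusion, the number of valid placements is Σ_{j=0}^{3} (−1)^j C(3,j)·(4−j)!.
Computing: 24 − 18 + 6 − 1 = 11.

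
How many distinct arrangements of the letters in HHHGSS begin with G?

With the first slot taken by G, it remains to arrange the other 5 letters (HHHSS).
Those 5 letters have H appearing 3 times and S appearing twice, giving (5)!/(3!·2!) = 10.

10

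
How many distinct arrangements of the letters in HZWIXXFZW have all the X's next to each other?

10080

Treat the 2 copies of X as a single block. The multiset to arrange is then {XX, F, H, I, W, W, Z, Z}, 8 items in all.
That gives (8)!/(2!·2!) = 10080 arrangements.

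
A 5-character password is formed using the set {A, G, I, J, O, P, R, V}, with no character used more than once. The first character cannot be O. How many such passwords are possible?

5880

The first character has 8−1 = 7 choices (anything except O).
The remaining 4 characters are filled from the other 7 symbols without repetition: 7 × 6 × 5 × 4 = 840.
Total: 7 × 840 = 5880.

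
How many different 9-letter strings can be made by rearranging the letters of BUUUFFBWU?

Letter multiplicities in BUUUFFBWU: B×2, F×2, U×4, W×1.
The number of distinct arrangements is 9!/(4!·2!·2!) = 362880/96 = 3780.

3780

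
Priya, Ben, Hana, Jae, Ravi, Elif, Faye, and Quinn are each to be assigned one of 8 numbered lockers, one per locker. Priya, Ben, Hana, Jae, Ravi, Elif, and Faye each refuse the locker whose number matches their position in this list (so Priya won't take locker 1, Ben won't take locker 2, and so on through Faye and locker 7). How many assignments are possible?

16687

Let Aᵢ (for 1 ≤ i ≤ 7) be the placements that put person i in their forbidden locker. Any j of these fix j positions, leaving (8−j)! ways to fill the rest, and there are C(7,j) ways to pick which j.
By inclusion–exclusion, the number of valid placements is Σ_{j=0}^{7} (−1)^j C(7,j)·(8−j)!.
Computing: 40320 − 35280 + 15120 − 4200 + 840 − 126 + 14 − 1 = 16687.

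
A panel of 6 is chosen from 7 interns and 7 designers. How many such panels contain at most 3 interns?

Split by how many interns are chosen (0 through 3).
Sum: C(7,0)·C(7,6) + C(7,1)·C(7,5) + C(7,2)·C(7,4) + C(7,3)·C(7,3) = 7 + 147 + 735 + 1225 = 2114.

2114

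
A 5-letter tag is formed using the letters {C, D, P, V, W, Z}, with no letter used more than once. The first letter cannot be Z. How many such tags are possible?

600

The first letter has 6−1 = 5 choices (anything except Z).
The remaining 4 letters are filled from the other 5 symbols without repetition: 5 × 4 × 3 × 2 = 120.
Total: 5 × 120 = 600.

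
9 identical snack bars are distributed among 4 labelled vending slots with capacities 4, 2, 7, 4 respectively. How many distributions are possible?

Ignoring the caps, the number of non-negative solutions to x_1+…+x_4 = 9 is C(12,3) = 220.
Subtract solutions that violate a single cap (substitute x_i' = x_i − (cap_i+1)): x_1 ≥ 5 gives C(7,3) = 35; x_2 ≥ 3 gives C(9,3) = 84; x_3 ≥ 8 gives C(4,3) = 4; x_4 ≥ 5 gives C(7,3) = 35. Together 158.
Add back pairs where two caps are both exceeded: 4 + 0 + 0 + 0 + 4 + 0 = 8.
By inclusion–exclusion the count is 220 − 158 + 8 = 70.

70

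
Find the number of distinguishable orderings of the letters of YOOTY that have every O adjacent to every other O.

12

Treat the 2 copies of O as a single block. The multiset to arrange is then {OO, T, Y, Y}, 4 items in all.
That gives (4)!/(2!) = 12 arrangements.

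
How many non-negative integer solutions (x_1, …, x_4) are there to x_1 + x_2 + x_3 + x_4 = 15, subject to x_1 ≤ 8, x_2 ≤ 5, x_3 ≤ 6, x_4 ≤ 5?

169

Without the upper bounds there are C(18,3) = 816 ways to split 15 among 4 variables.
Subtract solutions that violate a single cap (substitute x_i' = x_i − (cap_i+1)): x_1 ≥ 9 gives C(9,3) = 84; x_2 ≥ 6 gives C(12,3) = 220; x_3 ≥ 7 gives C(11,3) = 165; x_4 ≥ 6 gives C(12,3) = 220. Together 689.
Add back pairs where two caps are both exceeded: 1 + 0 + 1 + 10 + 20 + 10 = 42.
By inclusion–exclusion the count is 816 − 689 + 42 = 169.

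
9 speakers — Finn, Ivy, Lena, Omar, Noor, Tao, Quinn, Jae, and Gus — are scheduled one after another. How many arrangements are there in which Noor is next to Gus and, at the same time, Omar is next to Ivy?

Treat {Noor,Gus} as one block (2 orders) and {Omar,Ivy} as another (2 orders).
That leaves 7 units to arrange: 2 × 2 × 7! = 4 × 5040 = 20160.

20160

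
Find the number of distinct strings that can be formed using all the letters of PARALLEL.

3360

Letter multiplicities in PARALLEL: A×2, E×1, L×3, P×1, R×1.
The number of distinct arrangements is 8!/(3!·2!) = 40320/12 = 3360.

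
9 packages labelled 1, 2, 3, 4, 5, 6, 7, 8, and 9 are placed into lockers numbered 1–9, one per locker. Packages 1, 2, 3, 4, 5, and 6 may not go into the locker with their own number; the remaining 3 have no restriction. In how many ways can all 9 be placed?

183822

Let Aᵢ (for 1 ≤ i ≤ 6) be the placements that put package i in its forbidden locker. Any j of these fix j positions, leaving (9−j)! ways to fill the rest, and there are C(6,j) ways to pick which j.
By inclusion–exclusion, the number of valid placements is Σ_{j=0}^{6} (−1)^j C(6,j)·(9−j)!.
Computing: 362880 − 241920 + 75600 − 14400 + 1800 − 144 + 6 = 183822.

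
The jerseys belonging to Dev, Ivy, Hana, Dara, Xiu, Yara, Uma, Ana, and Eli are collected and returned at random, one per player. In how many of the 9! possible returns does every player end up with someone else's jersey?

133496

Let Aᵢ be the assignments in which player i gets their old jersey. We want the size of the complement of A₁∪…∪A_9.
By inclusion–exclusion this is Σ_{j=0}^{9} (−1)^j C(9,j)·(9−j)!.
Computing: 362880 − 362880 + 181440 − 60480 + 15120 − 3024 + 504 − 72 + 9 − 1 = 133496.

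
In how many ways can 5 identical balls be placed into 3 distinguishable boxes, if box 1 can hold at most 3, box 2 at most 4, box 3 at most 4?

16

Without the upper bounds there are C(7,2) = 21 ways to split 5 among 3 boxes.
Subtract solutions that violate a single cap (substitute x_i' = x_i − (cap_i+1)): x_1 ≥ 4 gives C(3,2) = 3; x_2 ≥ 5 gives C(2,2) = 1; x_3 ≥ 5 gives C(2,2) = 1. Together 5.
No two caps can be exceeded simultaneously, so the pair terms are all 0.
By inclusion–exclusion the count is 21 − 5 + 0 = 16.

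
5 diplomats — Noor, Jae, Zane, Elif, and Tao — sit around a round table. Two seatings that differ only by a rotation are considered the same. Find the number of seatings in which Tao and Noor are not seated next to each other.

12

All circular seatings of 5 people number (4)! = 24.
Seatings with Tao beside Noor: treat them as a block with 2 internal orders, giving 2 × (3)! = 12.
Subtracting, 24 − 12 = 12.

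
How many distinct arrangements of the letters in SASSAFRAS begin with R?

With the first slot taken by R, it remains to arrange the other 8 letters (SASSAFAS).
Those 8 letters have A appearing 3 times and S appearing 4 times, giving (8)!/(4!·3!) = 280.

280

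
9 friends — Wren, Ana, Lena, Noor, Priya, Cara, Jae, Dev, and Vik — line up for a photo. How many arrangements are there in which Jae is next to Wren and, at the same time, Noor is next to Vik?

20160

Treat {Jae,Wren} as one block (2 orders) and {Noor,Vik} as another (2 orders).
That leaves 7 units to arrange: 2 × 2 × 7! = 4 × 5040 = 20160.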